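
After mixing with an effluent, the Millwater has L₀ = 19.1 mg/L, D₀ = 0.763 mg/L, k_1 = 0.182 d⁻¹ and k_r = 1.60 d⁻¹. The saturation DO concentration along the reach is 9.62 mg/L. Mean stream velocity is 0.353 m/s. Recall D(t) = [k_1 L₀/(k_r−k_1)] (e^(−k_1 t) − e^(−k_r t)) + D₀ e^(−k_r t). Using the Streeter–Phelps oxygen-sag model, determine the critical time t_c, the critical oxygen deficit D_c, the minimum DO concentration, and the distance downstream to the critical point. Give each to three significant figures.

t_c ≈ 1.27 d; D_c ≈ 1.72 mg/L; min DO ≈ 7.90 mg/L; x_c ≈ 38.7 km

At the critical point dD/dt = 0, so k_1 L₀ e^(−k_1 t) = k_r D. Substituting D(t) from the Streeter–Phelps equation and solving for t gives
t_c = ln[(k_r/k_1)(1 − D₀(k_r−k_1)/(k_1 L₀))] / (k_r−k_1).
Here k_r−k_1 = 1.418 d⁻¹ and 1 − D₀(k_r−k_1)/(k_1 L₀) = 1 − 0.763×1.418/(0.182×19.1) = 0.6888, so
t_c = ln(8.791 × 0.6888) / 1.418 = 1.801 / 1.418 = 1.270 d.
L(t_c) = L₀ e^(−k_1 t_c) = 19.1 × 0.7936 = 15.16 mg/L, and at the critical point k_r D_c = k_1 L, so D_c = (0.182/1.60) × 15.16 = 1.724 mg/L.
Minimum DO = C_s − D_c = 9.62 − 1.724 = 7.896 mg/L.
x_c = v t_c = 0.353 m/s × 1.270 d × 86400 s/d = 38730 m ≈ 38.7 km.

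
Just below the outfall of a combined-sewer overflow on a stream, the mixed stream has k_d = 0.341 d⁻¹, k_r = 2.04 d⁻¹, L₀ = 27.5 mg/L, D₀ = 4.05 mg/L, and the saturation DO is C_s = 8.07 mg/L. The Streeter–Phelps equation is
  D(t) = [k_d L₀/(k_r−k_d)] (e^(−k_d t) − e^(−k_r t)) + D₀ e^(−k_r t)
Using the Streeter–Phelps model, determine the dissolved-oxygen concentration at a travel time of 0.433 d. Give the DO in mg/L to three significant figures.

DO ≈ 3.92 mg/L

k_d L₀/(k_r−k_d) = 0.341×27.5/(2.04−0.341) = 9.378/1.699 = 5.519 mg/L.
e^(−k_d t) = e^(−0.341×0.4330) = 0.8627; e^(−k_r t) = e^(−2.04×0.4330) = 0.4134.
D = 5.519 × (0.8627 − 0.4134) + 4.05 × 0.4134 = 2.480 + 1.674 = 4.154 mg/L.
DO = C_s − D = 8.07 − 4.154 = 3.916 mg/L.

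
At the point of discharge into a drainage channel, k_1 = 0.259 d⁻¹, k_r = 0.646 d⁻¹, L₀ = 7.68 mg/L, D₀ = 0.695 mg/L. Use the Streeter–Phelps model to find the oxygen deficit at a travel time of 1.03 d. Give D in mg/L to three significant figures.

D ≈ 1.65 mg/L

k_1 L₀/(k_r−k_1) = 0.259×7.68/(0.646−0.259) = 1.989/0.3870 = 5.140 mg/L.
e^(−k_1 t) = e^(−0.259×1.030) = 0.7658; e^(−k_r t) = e^(−0.646×1.030) = 0.5141.
D = 5.140 × (0.7658 − 0.5141) + 0.695 × 0.5141 = 1.294 + 0.3573 = 1.651 mg/L.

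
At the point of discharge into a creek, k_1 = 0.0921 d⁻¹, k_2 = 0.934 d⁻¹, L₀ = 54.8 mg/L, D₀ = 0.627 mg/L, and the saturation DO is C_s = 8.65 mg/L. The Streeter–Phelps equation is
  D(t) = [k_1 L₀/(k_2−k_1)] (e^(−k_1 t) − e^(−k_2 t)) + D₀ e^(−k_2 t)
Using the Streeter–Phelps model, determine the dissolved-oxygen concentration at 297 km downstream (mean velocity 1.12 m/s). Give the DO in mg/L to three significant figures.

DO ≈ 4.44 mg/L

Travel time t = x/v = 297 km / (1.12 m/s) = 297000 m / 1.12 m/s = 265200 s = 3.069 d.
k_1 L₀/(k_2−k_1) = 0.0921×54.8/(0.934−0.0921) = 5.047/0.8419 = 5.995 mg/L.
e^(−k_1 t) = e^(−0.0921×3.069) = 0.7538; e^(−k_2 t) = e^(−0.934×3.069) = 0.05689.
D = 5.995 × (0.7538 − 0.05689) + 0.627 × 0.05689 = 4.178 + 0.03567 = 4.213 mg/L.
DO = C_s − D = 8.65 − 4.213 = 4.437 mg/L.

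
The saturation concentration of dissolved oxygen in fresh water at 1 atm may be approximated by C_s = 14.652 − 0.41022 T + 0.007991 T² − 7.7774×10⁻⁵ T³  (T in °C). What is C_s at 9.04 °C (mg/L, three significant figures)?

C_s = 14.652 − 0.41022×9.04 + 0.007991×9.04² − 7.7774×10⁻⁵×9.04³ = 11.54 mg/L.

C_s ≈ 11.5 mg/L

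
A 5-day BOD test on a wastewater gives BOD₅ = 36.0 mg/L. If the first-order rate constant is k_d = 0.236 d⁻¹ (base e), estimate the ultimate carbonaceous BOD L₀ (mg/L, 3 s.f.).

L₀ ≈ 52.0 mg/L

BOD₅ = L₀(1 − e^(−5k_d)) ⇒ L₀ = BOD₅ / (1 − e^(−5×0.236))
= 36.0 / (1 − 0.3073) = 36.0 / 0.6927 = 51.97 mg/L.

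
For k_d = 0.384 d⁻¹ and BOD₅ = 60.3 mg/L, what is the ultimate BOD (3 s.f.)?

BOD₅ = L₀(1 − e^(−5k_d)) ⇒ L₀ = BOD₅ / (1 − e^(−5×0.384))
= 60.3 / (1 − 0.1466) = 60.3 / 0.8534 = 70.66 mg/L.

L₀ ≈ 70.7 mg/L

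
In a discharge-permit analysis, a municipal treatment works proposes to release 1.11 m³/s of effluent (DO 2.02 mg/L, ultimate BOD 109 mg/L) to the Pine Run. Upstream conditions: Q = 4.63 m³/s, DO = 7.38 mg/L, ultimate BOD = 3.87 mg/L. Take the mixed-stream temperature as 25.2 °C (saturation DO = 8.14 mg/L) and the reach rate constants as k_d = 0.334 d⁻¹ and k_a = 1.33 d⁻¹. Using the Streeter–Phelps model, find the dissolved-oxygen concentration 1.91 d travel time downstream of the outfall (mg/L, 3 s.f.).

Mixed DO = (4.63×7.38 + 1.11×2.02)/(4.63+1.11) = 36.41/5.740 = 6.343 mg/L.
Mixed L₀ = (4.63×3.87 + 1.11×109)/(5.740) = 138.9/5.740 = 24.20 mg/L.
Initial deficit D₀ = C_s − DO₀ = 8.14 − 6.343 = 1.797 mg/L.
D(1.91) = [0.334×24.20/(1.33−0.334)](e^(−0.334×1.91) − e^(−1.33×1.91)) + 1.797 e^(−1.33×1.91)
= 8.115 × (0.5284 − 0.07884) + 1.797 × 0.07884 = 3.790 mg/L.
DO = 8.14 − 3.790 = 4.350 mg/L.

DO ≈ 4.35 mg/L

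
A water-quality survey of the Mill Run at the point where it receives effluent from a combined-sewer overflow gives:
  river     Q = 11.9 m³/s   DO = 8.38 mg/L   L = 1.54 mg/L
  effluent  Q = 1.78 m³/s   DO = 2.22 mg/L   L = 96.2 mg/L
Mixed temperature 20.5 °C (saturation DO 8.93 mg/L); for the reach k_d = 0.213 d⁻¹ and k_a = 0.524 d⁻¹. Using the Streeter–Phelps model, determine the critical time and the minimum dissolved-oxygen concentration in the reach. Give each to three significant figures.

Mixed DO = (11.9×8.38 + 1.78×2.22)/(11.9+1.78) = 103.7/13.68 = 7.578 mg/L.
Mixed L₀ = (11.9×1.54 + 1.78×96.2)/(13.68) = 189.6/13.68 = 13.86 mg/L.
Initial deficit D₀ = C_s − DO₀ = 8.93 − 7.578 = 1.352 mg/L.
t_c = (1/0.3110) ln[(0.524/0.213)(1 − 1.352×0.3110/(0.213×13.86))] = 3.215 × ln(2.110) = 2.401 d.
D_c = (0.213/0.524) × 13.86 × e^(−0.213×2.401) = 0.4065 × 13.86 × 0.5997 = 3.378 mg/L.
Minimum DO = 8.93 − 3.378 = 5.552 mg/L.

t_c ≈ 2.40 d; minimum DO ≈ 5.55 mg/L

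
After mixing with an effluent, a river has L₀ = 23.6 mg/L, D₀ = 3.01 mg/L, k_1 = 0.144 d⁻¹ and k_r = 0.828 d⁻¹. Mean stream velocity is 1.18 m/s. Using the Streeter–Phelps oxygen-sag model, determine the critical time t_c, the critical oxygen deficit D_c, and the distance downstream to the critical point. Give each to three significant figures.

t_c ≈ 1.20 d; D_c ≈ 3.45 mg/L; x_c ≈ 122 km

t_c = [1/(k_r−k_1)] ln[(k_r/k_1)(1 − D₀(k_r−k_1)/(k_1 L₀))]
= [1/(0.828−0.144)] ln[(0.828/0.144)(1 − 3.01×0.6840/(0.144×23.6))]
= (1/0.6840) ln[5.750 × 0.3942] = 1.462 × ln(2.266) = 1.462 × 0.8182 = 1.196 d.
D_c = (k_1/k_r) L₀ e^(−k_1 t_c) = (0.144/0.828) × 23.6 × e^(−0.144×1.196) = 0.1739 × 23.6 × 0.8418 = 3.455 mg/L.
x_c = v t_c = 1.18 m/s × 1.196 d × 86400 s/d = 122000 m ≈ 122 km.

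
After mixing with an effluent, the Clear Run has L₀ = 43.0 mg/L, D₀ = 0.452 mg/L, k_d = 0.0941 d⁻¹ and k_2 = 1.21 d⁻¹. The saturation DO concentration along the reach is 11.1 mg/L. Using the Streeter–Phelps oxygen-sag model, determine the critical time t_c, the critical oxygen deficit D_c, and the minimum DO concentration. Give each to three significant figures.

At the critical point dD/dt = 0, so k_d L₀ e^(−k_d t) = k_2 D. Substituting D(t) from the Streeter–Phelps equation and solving for t gives
t_c = ln[(k_2/k_d)(1 − D₀(k_2−k_d)/(k_d L₀))] / (k_2−k_d).
Here k_2−k_d = 1.116 d⁻¹ and 1 − D₀(k_2−k_d)/(k_d L₀) = 1 − 0.452×1.116/(0.0941×43.0) = 0.8753, so
t_c = ln(12.86 × 0.8753) / 1.116 = 2.421 / 1.116 = 2.169 d.
L(t_c) = L₀ e^(−k_d t_c) = 43.0 × 0.8153 = 35.06 mg/L, and at the critical point k_2 D_c = k_d L, so D_c = (0.0941/1.21) × 35.06 = 2.727 mg/L.
Minimum DO = C_s − D_c = 11.1 − 2.727 = 8.373 mg/L.

t_c ≈ 2.17 d; D_c ≈ 2.73 mg/L; min DO ≈ 8.37 mg/L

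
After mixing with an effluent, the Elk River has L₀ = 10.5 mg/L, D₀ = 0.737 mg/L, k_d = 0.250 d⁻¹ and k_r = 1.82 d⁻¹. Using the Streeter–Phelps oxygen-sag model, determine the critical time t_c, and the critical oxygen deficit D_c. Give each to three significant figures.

At the critical point dD/dt = 0, so k_d L₀ e^(−k_d t) = k_r D. Substituting D(t) from the Streeter–Phelps equation and solving for t gives
t_c = ln[(k_r/k_d)(1 − D₀(k_r−k_d)/(k_d L₀))] / (k_r−k_d).
Here k_r−k_d = 1.570 d⁻¹ and 1 − D₀(k_r−k_d)/(k_d L₀) = 1 − 0.737×1.570/(0.250×10.5) = 0.5592, so
t_c = ln(7.280 × 0.5592) / 1.570 = 1.404 / 1.570 = 0.8942 d.
L(t_c) = L₀ e^(−k_d t_c) = 10.5 × 0.7997 = 8.397 mg/L, and at the critical point k_r D_c = k_d L, so D_c = (0.250/1.82) × 8.397 = 1.153 mg/L.

t_c ≈ 0.894 d; D_c ≈ 1.15 mg/L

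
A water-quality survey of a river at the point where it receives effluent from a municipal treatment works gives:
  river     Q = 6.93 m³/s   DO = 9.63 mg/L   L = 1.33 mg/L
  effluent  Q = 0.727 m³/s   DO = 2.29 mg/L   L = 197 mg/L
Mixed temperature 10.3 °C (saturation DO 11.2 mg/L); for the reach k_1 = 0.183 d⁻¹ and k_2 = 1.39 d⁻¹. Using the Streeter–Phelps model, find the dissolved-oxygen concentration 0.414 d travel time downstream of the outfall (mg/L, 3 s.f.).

DO ≈ 8.82 mg/L

Mixed DO = (6.93×9.63 + 0.727×2.29)/(6.93+0.727) = 68.40/7.657 = 8.933 mg/L.
Mixed L₀ = (6.93×1.33 + 0.727×197)/(7.657) = 152.4/7.657 = 19.91 mg/L.
Initial deficit D₀ = C_s − DO₀ = 11.2 − 8.933 = 2.267 mg/L.
D(0.414) = [0.183×19.91/(1.39−0.183)](e^(−0.183×0.414) − e^(−1.39×0.414)) + 2.267 e^(−1.39×0.414)
= 3.018 × (0.9270 − 0.5624) + 2.267 × 0.5624 = 2.375 mg/L.
DO = 11.2 − 2.375 = 8.825 mg/L.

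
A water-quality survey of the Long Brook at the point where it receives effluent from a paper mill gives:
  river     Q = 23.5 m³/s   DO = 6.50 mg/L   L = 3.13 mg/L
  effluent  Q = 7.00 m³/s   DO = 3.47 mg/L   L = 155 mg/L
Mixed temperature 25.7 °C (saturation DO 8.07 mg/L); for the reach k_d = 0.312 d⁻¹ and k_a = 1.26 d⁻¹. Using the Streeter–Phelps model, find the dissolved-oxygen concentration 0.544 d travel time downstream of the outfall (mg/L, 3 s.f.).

DO ≈ 2.68 mg/L

Mixed DO = (23.5×6.50 + 7.00×3.47)/(23.5+7.00) = 177.0/30.50 = 5.805 mg/L.
Mixed L₀ = (23.5×3.13 + 7.00×155)/(30.50) = 1159/30.50 = 37.99 mg/L.
Initial deficit D₀ = C_s − DO₀ = 8.07 − 5.805 = 2.265 mg/L.
D(0.544) = [0.312×37.99/(1.26−0.312)](e^(−0.312×0.544) − e^(−1.26×0.544)) + 2.265 e^(−1.26×0.544)
= 12.50 × (0.8439 − 0.5039) + 2.265 × 0.5039 = 5.392 mg/L.
DO = 8.07 − 5.392 = 2.678 mg/L.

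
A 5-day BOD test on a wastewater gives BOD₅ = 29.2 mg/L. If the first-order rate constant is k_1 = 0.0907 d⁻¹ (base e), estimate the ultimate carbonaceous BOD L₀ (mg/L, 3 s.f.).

L₀ ≈ 80.1 mg/L

BOD₅ = L₀(1 − e^(−5k_1)) ⇒ L₀ = BOD₅ / (1 − e^(−5×0.0907))
= 29.2 / (1 − 0.6354) = 29.2 / 0.3646 = 80.09 mg/L.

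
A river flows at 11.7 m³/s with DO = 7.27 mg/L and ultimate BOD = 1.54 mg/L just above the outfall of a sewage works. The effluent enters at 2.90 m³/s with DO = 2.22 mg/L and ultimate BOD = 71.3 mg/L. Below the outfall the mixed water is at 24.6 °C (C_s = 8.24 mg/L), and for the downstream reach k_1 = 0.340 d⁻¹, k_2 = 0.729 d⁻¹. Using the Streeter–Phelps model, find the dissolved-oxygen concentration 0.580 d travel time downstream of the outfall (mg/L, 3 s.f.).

DO ≈ 4.72 mg/L

Mixed DO = (11.7×7.27 + 2.90×2.22)/(11.7+2.90) = 91.50/14.60 = 6.267 mg/L.
Mixed L₀ = (11.7×1.54 + 2.90×71.3)/(14.60) = 224.8/14.60 = 15.40 mg/L.
Initial deficit D₀ = C_s − DO₀ = 8.24 − 6.267 = 1.973 mg/L.
D(0.580) = [0.340×15.40/(0.729−0.340)](e^(−0.340×0.580) − e^(−0.729×0.580)) + 1.973 e^(−0.729×0.580)
= 13.46 × (0.8210 − 0.6552) + 1.973 × 0.6552 = 3.524 mg/L.
DO = 8.24 − 3.524 = 4.716 mg/L.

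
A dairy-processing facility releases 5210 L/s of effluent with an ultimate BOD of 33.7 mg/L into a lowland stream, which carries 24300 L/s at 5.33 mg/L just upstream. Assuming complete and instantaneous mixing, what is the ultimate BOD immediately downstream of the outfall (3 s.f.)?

10.3 mg/L

Flow-weighted mixing: C = (Q_r C_r + Q_w C_w)/(Q_r + Q_w)
= (24300×5.33 + 5210×33.7)/(24300 + 5210) = 305100/29510 = 10.34 mg/L.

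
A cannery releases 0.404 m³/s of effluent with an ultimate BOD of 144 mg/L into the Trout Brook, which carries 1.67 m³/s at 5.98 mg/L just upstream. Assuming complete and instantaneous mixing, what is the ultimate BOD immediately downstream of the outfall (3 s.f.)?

Flow-weighted mixing: C = (Q_r C_r + Q_w C_w)/(Q_r + Q_w)
= (1.67×5.98 + 0.404×144)/(1.67 + 0.404) = 68.16/2.074 = 32.87 mg/L.

32.9 mg/L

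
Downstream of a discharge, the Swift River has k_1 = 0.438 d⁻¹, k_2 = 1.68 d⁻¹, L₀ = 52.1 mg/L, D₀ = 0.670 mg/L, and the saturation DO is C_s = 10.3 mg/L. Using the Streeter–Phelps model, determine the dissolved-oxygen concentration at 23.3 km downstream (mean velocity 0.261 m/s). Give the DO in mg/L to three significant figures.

DO ≈ 1.73 mg/L

Travel time t = x/v = 23.3 km / (0.261 m/s) = 23300 m / 0.261 m/s = 89270 s = 1.033 d.
k_1 L₀/(k_2−k_1) = 0.438×52.1/(1.68−0.438) = 22.82/1.242 = 18.37 mg/L.
e^(−k_1 t) = e^(−0.438×1.033) = 0.6360; e^(−k_2 t) = e^(−1.68×1.033) = 0.1763.
D = 18.37 × (0.6360 − 0.1763) + 0.670 × 0.1763 = 8.447 + 0.1181 = 8.565 mg/L.
DO = C_s − D = 10.3 − 8.565 = 1.735 mg/L.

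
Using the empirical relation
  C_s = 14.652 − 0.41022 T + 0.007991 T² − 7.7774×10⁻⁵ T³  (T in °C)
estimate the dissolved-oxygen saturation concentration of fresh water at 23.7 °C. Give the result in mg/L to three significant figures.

C_s = 14.652 − 0.41022×23.7 + 0.007991×23.7² − 7.7774×10⁻⁵×23.7³ = 8.383 mg/L.

C_s ≈ 8.38 mg/L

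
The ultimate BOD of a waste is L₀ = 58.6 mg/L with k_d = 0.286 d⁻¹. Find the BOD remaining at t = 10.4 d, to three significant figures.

L ≈ 2.99 mg/L

L_t = L₀ e^(−k_d t) = 58.6 × e^(−0.286×10.4) = 58.6 × 0.05108 = 2.993 mg/L.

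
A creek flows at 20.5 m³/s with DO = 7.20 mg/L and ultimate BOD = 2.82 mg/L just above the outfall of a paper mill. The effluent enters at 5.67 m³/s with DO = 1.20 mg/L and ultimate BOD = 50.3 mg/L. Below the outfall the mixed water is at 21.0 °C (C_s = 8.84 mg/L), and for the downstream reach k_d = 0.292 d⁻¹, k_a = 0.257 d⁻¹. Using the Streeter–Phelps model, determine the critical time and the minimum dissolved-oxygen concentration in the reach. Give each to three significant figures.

t_c ≈ 2.89 d; minimum DO ≈ 2.44 mg/L

Mixed DO = (20.5×7.20 + 5.67×1.20)/(20.5+5.67) = 154.4/26.17 = 5.900 mg/L.
Mixed L₀ = (20.5×2.82 + 5.67×50.3)/(26.17) = 343.0/26.17 = 13.11 mg/L.
Initial deficit D₀ = C_s − DO₀ = 8.84 − 5.900 = 2.940 mg/L.
t_c = (1/-0.03500) ln[(0.257/0.292)(1 − 2.940×-0.03500/(0.292×13.11))] = -28.57 × ln(0.9038) = 2.890 d.
D_c = (0.292/0.257) × 13.11 × e^(−0.292×2.890) = 1.136 × 13.11 × 0.4300 = 6.404 mg/L.
Minimum DO = 8.84 − 6.404 = 2.436 mg/L.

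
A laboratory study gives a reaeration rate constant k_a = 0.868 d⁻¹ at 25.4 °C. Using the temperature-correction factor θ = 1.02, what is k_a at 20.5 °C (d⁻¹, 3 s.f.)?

k_a ≈ 0.788 d⁻¹

k_a(T₂) = k_a(T₁) · θ^(T₂−T₁) = 0.868 × 1.02^(20.5−25.4)
= 0.868 × 1.02^-4.90 = 0.868 × 0.9075 = 0.7877 d⁻¹.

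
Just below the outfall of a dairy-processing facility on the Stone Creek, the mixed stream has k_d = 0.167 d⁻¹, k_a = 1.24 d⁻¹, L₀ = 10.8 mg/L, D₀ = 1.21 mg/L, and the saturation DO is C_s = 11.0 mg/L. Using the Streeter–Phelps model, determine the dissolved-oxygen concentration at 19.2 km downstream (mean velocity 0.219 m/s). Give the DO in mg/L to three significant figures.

DO ≈ 9.71 mg/L

Travel time t = x/v = 19.2 km / (0.219 m/s) = 19200 m / 0.219 m/s = 87670 s = 1.015 d.
k_d L₀/(k_a−k_d) = 0.167×10.8/(1.24−0.167) = 1.804/1.073 = 1.681 mg/L.
e^(−k_d t) = e^(−0.167×1.015) = 0.8441; e^(−k_a t) = e^(−1.24×1.015) = 0.2842.
D = 1.681 × (0.8441 − 0.2842) + 1.21 × 0.2842 = 0.9413 + 0.3438 = 1.285 mg/L.
DO = C_s − D = 11.0 − 1.285 = 9.715 mg/L.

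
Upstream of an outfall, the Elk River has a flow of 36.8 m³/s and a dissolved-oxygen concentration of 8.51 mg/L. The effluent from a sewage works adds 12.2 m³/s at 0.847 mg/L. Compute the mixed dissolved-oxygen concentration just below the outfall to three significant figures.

6.60 mg/L

Flow-weighted mixing: C = (Q_r C_r + Q_w C_w)/(Q_r + Q_w)
= (36.8×8.51 + 12.2×0.847)/(36.8 + 12.2) = 323.5/49.00 = 6.602 mg/L.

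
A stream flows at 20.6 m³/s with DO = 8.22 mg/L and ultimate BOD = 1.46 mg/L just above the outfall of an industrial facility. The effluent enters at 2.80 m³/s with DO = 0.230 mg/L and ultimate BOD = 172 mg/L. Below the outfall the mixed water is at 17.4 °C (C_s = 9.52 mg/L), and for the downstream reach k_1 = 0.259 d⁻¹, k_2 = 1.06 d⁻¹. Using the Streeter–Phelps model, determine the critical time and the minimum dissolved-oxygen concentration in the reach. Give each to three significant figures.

t_c ≈ 1.28 d; minimum DO ≈ 5.68 mg/L

Mixed DO = (20.6×8.22 + 2.80×0.230)/(20.6+2.80) = 170.0/23.40 = 7.264 mg/L.
Mixed L₀ = (20.6×1.46 + 2.80×172)/(23.40) = 511.7/23.40 = 21.87 mg/L.
Initial deficit D₀ = C_s − DO₀ = 9.52 − 7.264 = 2.256 mg/L.
t_c = (1/0.8010) ln[(1.06/0.259)(1 − 2.256×0.8010/(0.259×21.87))] = 1.248 × ln(2.787) = 1.279 d.
D_c = (0.259/1.06) × 21.87 × e^(−0.259×1.279) = 0.2443 × 21.87 × 0.7179 = 3.836 mg/L.
Minimum DO = 9.52 − 3.836 = 5.684 mg/L.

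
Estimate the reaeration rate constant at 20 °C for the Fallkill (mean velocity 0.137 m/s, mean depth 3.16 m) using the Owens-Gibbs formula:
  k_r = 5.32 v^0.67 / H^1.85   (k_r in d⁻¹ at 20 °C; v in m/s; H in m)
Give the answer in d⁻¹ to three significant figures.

k_r = 5.32 × 0.137^0.67 / 3.16^1.85 = 5.32 × 0.2640 / 8.403 = 0.1671 d⁻¹.

k_r ≈ 0.167 d⁻¹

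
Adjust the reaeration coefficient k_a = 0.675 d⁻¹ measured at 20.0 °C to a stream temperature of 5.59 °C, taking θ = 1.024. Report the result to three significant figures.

k_a ≈ 0.480 d⁻¹

k_a(T₂) = k_a(T₁) · θ^(T₂−T₁) = 0.675 × 1.024^(5.59−20.0)
= 0.675 × 1.024^-14.4 = 0.675 × 0.7105 = 0.4796 d⁻¹.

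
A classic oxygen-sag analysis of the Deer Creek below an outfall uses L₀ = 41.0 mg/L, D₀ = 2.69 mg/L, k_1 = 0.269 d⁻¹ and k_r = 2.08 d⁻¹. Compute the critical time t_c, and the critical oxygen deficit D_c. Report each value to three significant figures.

t_c = [1/(k_r−k_1)] ln[(k_r/k_1)(1 − D₀(k_r−k_1)/(k_1 L₀))]
= [1/(2.08−0.269)] ln[(2.08/0.269)(1 − 2.69×1.811/(0.269×41.0))]
= (1/1.811) ln[7.732 × 0.5583] = 0.5522 × ln(4.317) = 0.5522 × 1.463 = 0.8076 d.
L(t_c) = L₀ e^(−k_1 t_c) = 41.0 × 0.8047 = 32.99 mg/L, and at the critical point k_r D_c = k_1 L, so D_c = (0.269/2.08) × 32.99 = 4.267 mg/L.

t_c ≈ 0.808 d; D_c ≈ 4.27 mg/L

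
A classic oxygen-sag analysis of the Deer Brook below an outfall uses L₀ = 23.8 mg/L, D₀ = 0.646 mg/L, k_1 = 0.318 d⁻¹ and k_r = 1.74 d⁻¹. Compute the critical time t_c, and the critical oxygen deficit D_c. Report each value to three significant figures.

t_c ≈ 1.10 d; D_c ≈ 3.06 mg/L

t_c = [1/(k_r−k_1)] ln[(k_r/k_1)(1 − D₀(k_r−k_1)/(k_1 L₀))]
= [1/(1.74−0.318)] ln[(1.74/0.318)(1 − 0.646×1.422/(0.318×23.8))]
= (1/1.422) ln[5.472 × 0.8786] = 0.7032 × ln(4.808) = 0.7032 × 1.570 = 1.104 d.
D_c = (k_1/k_r) L₀ e^(−k_1 t_c) = (0.318/1.74) × 23.8 × e^(−0.318×1.104) = 0.1828 × 23.8 × 0.7039 = 3.062 mg/L.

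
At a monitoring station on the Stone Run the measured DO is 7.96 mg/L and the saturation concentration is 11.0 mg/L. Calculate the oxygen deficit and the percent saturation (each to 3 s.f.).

D = C_s − C = 11.0 − 7.96 = 3.04 mg/L.
% saturation = 7.96/11.0 × 100 = 72.4 %.

D ≈ 3.04 mg/L; 72.4 % saturation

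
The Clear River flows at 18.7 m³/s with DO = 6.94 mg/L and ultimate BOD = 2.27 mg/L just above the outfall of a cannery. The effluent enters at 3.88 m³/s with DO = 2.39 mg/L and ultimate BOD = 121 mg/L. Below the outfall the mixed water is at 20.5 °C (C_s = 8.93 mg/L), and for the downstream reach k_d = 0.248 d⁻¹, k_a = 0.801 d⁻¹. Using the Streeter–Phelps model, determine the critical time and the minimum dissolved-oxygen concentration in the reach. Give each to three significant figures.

t_c ≈ 1.54 d; minimum DO ≈ 4.14 mg/L

Mixed DO = (18.7×6.94 + 3.88×2.39)/(18.7+3.88) = 139.1/22.58 = 6.158 mg/L.
Mixed L₀ = (18.7×2.27 + 3.88×121)/(22.58) = 511.9/22.58 = 22.67 mg/L.
Initial deficit D₀ = C_s − DO₀ = 8.93 − 6.158 = 2.772 mg/L.
t_c = (1/0.5530) ln[(0.801/0.248)(1 − 2.772×0.5530/(0.248×22.67))] = 1.808 × ln(2.349) = 1.545 d.
D_c = (0.248/0.801) × 22.67 × e^(−0.248×1.545) = 0.3096 × 22.67 × 0.6818 = 4.786 mg/L.
Minimum DO = 8.93 − 4.786 = 4.144 mg/L.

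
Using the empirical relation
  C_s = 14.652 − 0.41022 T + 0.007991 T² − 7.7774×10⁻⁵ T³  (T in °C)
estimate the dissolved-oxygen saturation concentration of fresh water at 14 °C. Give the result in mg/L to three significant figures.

C_s = 14.652 − 0.41022×14 + 0.007991×14² − 7.7774×10⁻⁵×14³ = 10.26 mg/L.

C_s ≈ 10.3 mg/L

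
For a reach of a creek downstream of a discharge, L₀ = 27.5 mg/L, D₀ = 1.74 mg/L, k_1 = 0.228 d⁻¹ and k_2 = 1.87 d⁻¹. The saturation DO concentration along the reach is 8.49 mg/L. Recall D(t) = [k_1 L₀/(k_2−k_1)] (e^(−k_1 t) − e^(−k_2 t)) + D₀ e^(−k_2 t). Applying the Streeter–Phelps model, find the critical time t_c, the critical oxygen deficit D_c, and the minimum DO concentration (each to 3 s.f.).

t_c = [1/(k_2−k_1)] ln[(k_2/k_1)(1 − D₀(k_2−k_1)/(k_1 L₀))]
= [1/(1.87−0.228)] ln[(1.87/0.228)(1 − 1.74×1.642/(0.228×27.5))]
= (1/1.642) ln[8.202 × 0.5443] = 0.6090 × ln(4.464) = 0.6090 × 1.496 = 0.9112 d.
D_c = (k_1/k_2) L₀ e^(−k_1 t_c) = (0.228/1.87) × 27.5 × e^(−0.228×0.9112) = 0.1219 × 27.5 × 0.8124 = 2.724 mg/L.
Minimum DO = C_s − D_c = 8.49 − 2.724 = 5.766 mg/L.

t_c ≈ 0.911 d; D_c ≈ 2.72 mg/L; min DO ≈ 5.77 mg/L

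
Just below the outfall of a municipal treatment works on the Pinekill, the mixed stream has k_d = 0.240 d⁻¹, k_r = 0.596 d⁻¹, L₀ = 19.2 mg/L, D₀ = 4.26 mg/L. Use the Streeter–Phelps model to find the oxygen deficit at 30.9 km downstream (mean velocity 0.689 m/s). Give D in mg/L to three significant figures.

Travel time t = x/v = 30.9 km / (0.689 m/s) = 30900 m / 0.689 m/s = 44850 s = 0.5191 d.
k_d L₀/(k_r−k_d) = 0.240×19.2/(0.596−0.240) = 4.608/0.3560 = 12.94 mg/L.
e^(−k_d t) = e^(−0.240×0.5191) = 0.8829; e^(−k_r t) = e^(−0.596×0.5191) = 0.7339.
D = 12.94 × (0.8829 − 0.7339) + 4.26 × 0.7339 = 1.928 + 3.126 = 5.055 mg/L.

D ≈ 5.05 mg/L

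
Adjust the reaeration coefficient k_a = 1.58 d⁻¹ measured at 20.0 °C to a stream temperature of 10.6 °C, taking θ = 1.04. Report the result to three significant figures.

k_a(T₂) = k_a(T₁) · θ^(T₂−T₁) = 1.58 × 1.04^(10.6−20.0)
= 1.58 × 1.04^-9.40 = 1.58 × 0.6917 = 1.093 d⁻¹.

k_a ≈ 1.09 d⁻¹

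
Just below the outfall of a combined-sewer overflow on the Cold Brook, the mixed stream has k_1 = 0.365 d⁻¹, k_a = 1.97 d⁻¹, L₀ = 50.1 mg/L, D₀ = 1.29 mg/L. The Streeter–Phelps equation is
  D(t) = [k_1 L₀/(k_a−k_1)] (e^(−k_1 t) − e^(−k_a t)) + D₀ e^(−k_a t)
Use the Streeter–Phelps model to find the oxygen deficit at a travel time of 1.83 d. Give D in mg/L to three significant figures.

k_1 L₀/(k_a−k_1) = 0.365×50.1/(1.97−0.365) = 18.29/1.605 = 11.39 mg/L.
e^(−k_1 t) = e^(−0.365×1.830) = 0.5128; e^(−k_a t) = e^(−1.97×1.830) = 0.02718.
D = 11.39 × (0.5128 − 0.02718) + 1.29 × 0.02718 = 5.532 + 0.03507 = 5.567 mg/L.

D ≈ 5.57 mg/L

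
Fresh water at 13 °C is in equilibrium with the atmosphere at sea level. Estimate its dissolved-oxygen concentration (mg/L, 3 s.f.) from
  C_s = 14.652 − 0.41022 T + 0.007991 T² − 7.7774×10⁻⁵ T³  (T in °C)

C_s = 14.652 − 0.41022×13 + 0.007991×13² − 7.7774×10⁻⁵×13³ = 10.50 mg/L.

C_s ≈ 10.5 mg/L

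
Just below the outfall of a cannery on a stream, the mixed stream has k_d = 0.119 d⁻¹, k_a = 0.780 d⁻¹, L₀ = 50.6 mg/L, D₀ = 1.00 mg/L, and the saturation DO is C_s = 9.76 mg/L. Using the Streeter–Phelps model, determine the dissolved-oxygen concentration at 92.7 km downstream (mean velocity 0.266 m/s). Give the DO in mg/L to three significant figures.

DO ≈ 4.47 mg/L

Travel time t = x/v = 92.7 km / (0.266 m/s) = 92700 m / 0.266 m/s = 348500 s = 4.034 d.
k_d L₀/(k_a−k_d) = 0.119×50.6/(0.780−0.119) = 6.021/0.6610 = 9.110 mg/L.
e^(−k_d t) = e^(−0.119×4.034) = 0.6188; e^(−k_a t) = e^(−0.780×4.034) = 0.04302.
D = 9.110 × (0.6188 − 0.04302) + 1.00 × 0.04302 = 5.245 + 0.04302 = 5.288 mg/L.
DO = C_s − D = 9.76 − 5.288 = 4.472 mg/L.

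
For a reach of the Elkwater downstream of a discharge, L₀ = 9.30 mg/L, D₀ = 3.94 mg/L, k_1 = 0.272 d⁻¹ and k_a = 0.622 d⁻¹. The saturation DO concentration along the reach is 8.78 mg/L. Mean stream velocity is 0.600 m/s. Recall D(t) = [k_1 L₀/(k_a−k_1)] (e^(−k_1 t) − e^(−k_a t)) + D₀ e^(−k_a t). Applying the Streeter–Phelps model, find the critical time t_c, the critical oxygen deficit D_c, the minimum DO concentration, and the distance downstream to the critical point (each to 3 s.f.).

t_c ≈ 0.112 d; D_c ≈ 3.94 mg/L; min DO ≈ 4.84 mg/L; x_c ≈ 5.83 km

t_c = [1/(k_a−k_1)] ln[(k_a/k_1)(1 − D₀(k_a−k_1)/(k_1 L₀))]
= [1/(0.622−0.272)] ln[(0.622/0.272)(1 − 3.94×0.3500/(0.272×9.30))]
= (1/0.3500) ln[2.287 × 0.4549] = 2.857 × ln(1.040) = 2.857 × 0.03936 = 0.1125 d.
D_c = (k_1/k_a) L₀ e^(−k_1 t_c) = (0.272/0.622) × 9.30 × e^(−0.272×0.1125) = 0.4373 × 9.30 × 0.9699 = 3.944 mg/L.
Minimum DO = C_s − D_c = 8.78 − 3.944 = 4.836 mg/L.
x_c = v t_c = 0.600 m/s × 0.1125 d × 86400 s/d = 5830 m ≈ 5.83 km.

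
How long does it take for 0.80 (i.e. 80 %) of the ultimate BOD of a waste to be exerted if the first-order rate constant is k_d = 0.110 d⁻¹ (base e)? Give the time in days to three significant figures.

y/L₀ = 1 − e^(−k_d t) = 0.80 ⇒ e^(−k_d t) = 0.200
t = −ln(0.200) / 0.110 = 1.609 / 0.110 = 14.63 d.

t ≈ 14.6 d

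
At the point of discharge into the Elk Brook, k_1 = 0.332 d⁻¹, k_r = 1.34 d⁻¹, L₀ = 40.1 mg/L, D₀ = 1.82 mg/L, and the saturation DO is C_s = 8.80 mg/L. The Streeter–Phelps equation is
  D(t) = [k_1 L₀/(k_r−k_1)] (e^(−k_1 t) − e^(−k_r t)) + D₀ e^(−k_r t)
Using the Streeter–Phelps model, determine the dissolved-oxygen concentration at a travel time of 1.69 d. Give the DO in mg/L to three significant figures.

k_1 L₀/(k_r−k_1) = 0.332×40.1/(1.34−0.332) = 13.31/1.008 = 13.21 mg/L.
e^(−k_1 t) = e^(−0.332×1.690) = 0.5706; e^(−k_r t) = e^(−1.34×1.690) = 0.1039.
D = 13.21 × (0.5706 − 0.1039) + 1.82 × 0.1039 = 6.164 + 0.1890 = 6.353 mg/L.
DO = C_s − D = 8.80 − 6.353 = 2.447 mg/L.

DO ≈ 2.45 mg/L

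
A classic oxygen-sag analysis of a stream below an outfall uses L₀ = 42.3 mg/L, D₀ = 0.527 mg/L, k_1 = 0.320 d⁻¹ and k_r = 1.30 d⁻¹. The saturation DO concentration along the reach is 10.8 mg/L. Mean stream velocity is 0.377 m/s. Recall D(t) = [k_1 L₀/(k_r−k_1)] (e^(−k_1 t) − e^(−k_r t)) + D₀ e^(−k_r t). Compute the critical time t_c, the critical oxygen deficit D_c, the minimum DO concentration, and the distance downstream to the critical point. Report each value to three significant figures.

At the critical point dD/dt = 0, so k_1 L₀ e^(−k_1 t) = k_r D. Substituting D(t) from the Streeter–Phelps equation and solving for t gives
t_c = ln[(k_r/k_1)(1 − D₀(k_r−k_1)/(k_1 L₀))] / (k_r−k_1).
Here k_r−k_1 = 0.9800 d⁻¹ and 1 − D₀(k_r−k_1)/(k_1 L₀) = 1 − 0.527×0.9800/(0.320×42.3) = 0.9618, so
t_c = ln(4.062 × 0.9618) / 0.9800 = 1.363 / 0.9800 = 1.391 d.
L(t_c) = L₀ e^(−k_1 t_c) = 42.3 × 0.6408 = 27.11 mg/L, and at the critical point k_r D_c = k_1 L, so D_c = (0.320/1.30) × 27.11 = 6.672 mg/L.
Minimum DO = C_s − D_c = 10.8 − 6.672 = 4.128 mg/L.
x_c = v t_c = 0.377 m/s × 1.391 d × 86400 s/d = 45300 m ≈ 45.3 km.

t_c ≈ 1.39 d; D_c ≈ 6.67 mg/L; min DO ≈ 4.13 mg/L; x_c ≈ 45.3 km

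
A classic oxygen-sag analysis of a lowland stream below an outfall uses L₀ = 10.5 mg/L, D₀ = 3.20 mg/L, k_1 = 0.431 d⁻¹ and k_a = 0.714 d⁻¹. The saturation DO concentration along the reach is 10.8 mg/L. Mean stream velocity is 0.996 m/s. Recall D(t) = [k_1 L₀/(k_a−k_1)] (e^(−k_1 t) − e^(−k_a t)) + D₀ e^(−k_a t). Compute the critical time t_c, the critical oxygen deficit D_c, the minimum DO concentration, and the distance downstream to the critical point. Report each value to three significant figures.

At the critical point dD/dt = 0, so k_1 L₀ e^(−k_1 t) = k_a D. Substituting D(t) from the Streeter–Phelps equation and solving for t gives
t_c = ln[(k_a/k_1)(1 − D₀(k_a−k_1)/(k_1 L₀))] / (k_a−k_1).
Here k_a−k_1 = 0.2830 d⁻¹ and 1 − D₀(k_a−k_1)/(k_1 L₀) = 1 − 3.20×0.2830/(0.431×10.5) = 0.7999, so
t_c = ln(1.657 × 0.7999) / 0.2830 = 0.2815 / 0.2830 = 0.9947 d.
D_c = (k_1/k_a) L₀ e^(−k_1 t_c) = (0.431/0.714) × 10.5 × e^(−0.431×0.9947) = 0.6036 × 10.5 × 0.6514 = 4.128 mg/L.
Minimum DO = C_s − D_c = 10.8 − 4.128 = 6.672 mg/L.
x_c = v t_c = 0.996 m/s × 0.9947 d × 86400 s/d = 85600 m ≈ 85.6 km.

t_c ≈ 0.995 d; D_c ≈ 4.13 mg/L; min DO ≈ 6.67 mg/L; x_c ≈ 85.6 km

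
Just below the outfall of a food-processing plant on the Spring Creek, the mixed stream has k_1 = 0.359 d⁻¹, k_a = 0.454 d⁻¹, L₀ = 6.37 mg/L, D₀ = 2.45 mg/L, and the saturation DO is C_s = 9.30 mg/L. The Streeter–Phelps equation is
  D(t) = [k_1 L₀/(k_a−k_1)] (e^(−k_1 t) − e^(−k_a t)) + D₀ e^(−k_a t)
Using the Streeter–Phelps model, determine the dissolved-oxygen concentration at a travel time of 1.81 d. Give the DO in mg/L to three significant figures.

DO ≈ 6.24 mg/L

k_1 L₀/(k_a−k_1) = 0.359×6.37/(0.454−0.359) = 2.287/0.09500 = 24.07 mg/L.
e^(−k_1 t) = e^(−0.359×1.810) = 0.5222; e^(−k_a t) = e^(−0.454×1.810) = 0.4397.
D = 24.07 × (0.5222 − 0.4397) + 2.45 × 0.4397 = 1.986 + 1.077 = 3.063 mg/L.
DO = C_s − D = 9.30 − 3.063 = 6.237 mg/L.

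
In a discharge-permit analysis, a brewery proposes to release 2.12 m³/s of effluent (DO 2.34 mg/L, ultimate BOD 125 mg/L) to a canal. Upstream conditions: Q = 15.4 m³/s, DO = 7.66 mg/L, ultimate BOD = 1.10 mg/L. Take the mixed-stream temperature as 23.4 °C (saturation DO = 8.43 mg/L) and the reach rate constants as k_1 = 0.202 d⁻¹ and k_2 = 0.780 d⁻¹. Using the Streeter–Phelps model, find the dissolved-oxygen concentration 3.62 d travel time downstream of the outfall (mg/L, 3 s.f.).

DO ≈ 5.97 mg/L

Mixed DO = (15.4×7.66 + 2.12×2.34)/(15.4+2.12) = 122.9/17.52 = 7.016 mg/L.
Mixed L₀ = (15.4×1.10 + 2.12×125)/(17.52) = 281.9/17.52 = 16.09 mg/L.
Initial deficit D₀ = C_s − DO₀ = 8.43 − 7.016 = 1.414 mg/L.
D(3.62) = [0.202×16.09/(0.780−0.202)](e^(−0.202×3.62) − e^(−0.780×3.62)) + 1.414 e^(−0.780×3.62)
= 5.624 × (0.4813 − 0.05939) + 1.414 × 0.05939 = 2.457 mg/L.
DO = 8.43 − 2.457 = 5.973 mg/L.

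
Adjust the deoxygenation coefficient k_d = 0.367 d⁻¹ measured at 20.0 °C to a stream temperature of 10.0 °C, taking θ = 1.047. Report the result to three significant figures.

k_d(T₂) = k_d(T₁) · θ^(T₂−T₁) = 0.367 × 1.047^(10.0−20.0)
= 0.367 × 1.047^-10.0 = 0.367 × 0.6317 = 0.2318 d⁻¹.

k_d ≈ 0.232 d⁻¹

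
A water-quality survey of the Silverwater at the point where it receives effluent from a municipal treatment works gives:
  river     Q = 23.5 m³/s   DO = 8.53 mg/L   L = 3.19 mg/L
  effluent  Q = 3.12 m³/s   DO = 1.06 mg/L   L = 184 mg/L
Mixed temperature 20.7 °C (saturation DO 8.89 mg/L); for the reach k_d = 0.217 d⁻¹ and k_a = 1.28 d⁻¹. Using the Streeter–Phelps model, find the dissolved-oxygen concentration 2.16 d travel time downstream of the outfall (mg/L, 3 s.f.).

Mixed DO = (23.5×8.53 + 3.12×1.06)/(23.5+3.12) = 203.8/26.62 = 7.654 mg/L.
Mixed L₀ = (23.5×3.19 + 3.12×184)/(26.62) = 649.0/26.62 = 24.38 mg/L.
Initial deficit D₀ = C_s − DO₀ = 8.89 − 7.654 = 1.236 mg/L.
D(2.16) = [0.217×24.38/(1.28−0.217)](e^(−0.217×2.16) − e^(−1.28×2.16)) + 1.236 e^(−1.28×2.16)
= 4.977 × (0.6258 − 0.06299) + 1.236 × 0.06299 = 2.879 mg/L.
DO = 8.89 − 2.879 = 6.011 mg/L.

DO ≈ 6.01 mg/L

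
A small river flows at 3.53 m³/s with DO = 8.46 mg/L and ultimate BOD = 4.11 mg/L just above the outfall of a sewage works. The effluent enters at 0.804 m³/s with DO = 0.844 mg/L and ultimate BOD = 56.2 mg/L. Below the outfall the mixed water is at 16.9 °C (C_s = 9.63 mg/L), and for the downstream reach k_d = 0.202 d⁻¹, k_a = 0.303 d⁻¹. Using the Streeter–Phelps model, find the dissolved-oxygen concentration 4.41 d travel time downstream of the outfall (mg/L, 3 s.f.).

Mixed DO = (3.53×8.46 + 0.804×0.844)/(3.53+0.804) = 30.54/4.334 = 7.047 mg/L.
Mixed L₀ = (3.53×4.11 + 0.804×56.2)/(4.334) = 59.69/4.334 = 13.77 mg/L.
Initial deficit D₀ = C_s − DO₀ = 9.63 − 7.047 = 2.583 mg/L.
D(4.41) = [0.202×13.77/(0.303−0.202)](e^(−0.202×4.41) − e^(−0.303×4.41)) + 2.583 e^(−0.303×4.41)
= 27.55 × (0.4103 − 0.2628) + 2.583 × 0.2628 = 4.742 mg/L.
DO = 9.63 − 4.742 = 4.888 mg/L.

DO ≈ 4.89 mg/L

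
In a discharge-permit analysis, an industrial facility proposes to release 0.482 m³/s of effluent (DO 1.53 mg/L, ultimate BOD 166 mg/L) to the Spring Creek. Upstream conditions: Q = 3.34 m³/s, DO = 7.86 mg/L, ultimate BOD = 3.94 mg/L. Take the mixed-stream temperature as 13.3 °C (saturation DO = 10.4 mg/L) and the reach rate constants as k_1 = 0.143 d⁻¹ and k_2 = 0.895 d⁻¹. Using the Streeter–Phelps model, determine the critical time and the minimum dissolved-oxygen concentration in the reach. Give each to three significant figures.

Mixed DO = (3.34×7.86 + 0.482×1.53)/(3.34+0.482) = 26.99/3.822 = 7.062 mg/L.
Mixed L₀ = (3.34×3.94 + 0.482×166)/(3.822) = 93.17/3.822 = 24.38 mg/L.
Initial deficit D₀ = C_s − DO₀ = 10.4 − 7.062 = 3.338 mg/L.
t_c = (1/0.7520) ln[(0.895/0.143)(1 − 3.338×0.7520/(0.143×24.38))] = 1.330 × ln(1.752) = 0.7454 d.
D_c = (0.143/0.895) × 24.38 × e^(−0.143×0.7454) = 0.1598 × 24.38 × 0.8989 = 3.501 mg/L.
Minimum DO = 10.4 − 3.501 = 6.899 mg/L.

t_c ≈ 0.745 d; minimum DO ≈ 6.90 mg/L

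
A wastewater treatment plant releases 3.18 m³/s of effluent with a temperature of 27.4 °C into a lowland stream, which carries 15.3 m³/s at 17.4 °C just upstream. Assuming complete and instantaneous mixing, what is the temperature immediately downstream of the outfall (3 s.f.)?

Flow-weighted mixing: C = (Q_r C_r + Q_w C_w)/(Q_r + Q_w)
= (15.3×17.4 + 3.18×27.4)/(15.3 + 3.18) = 353.4/18.48 = 19.12 °C.

19.1 °C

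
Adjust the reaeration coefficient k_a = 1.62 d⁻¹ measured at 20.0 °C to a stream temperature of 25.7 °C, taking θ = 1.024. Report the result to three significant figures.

k_a ≈ 1.85 d⁻¹

k_a(T₂) = k_a(T₁) · θ^(T₂−T₁) = 1.62 × 1.024^(25.7−20.0)
= 1.62 × 1.024^5.70 = 1.62 × 1.145 = 1.854 d⁻¹.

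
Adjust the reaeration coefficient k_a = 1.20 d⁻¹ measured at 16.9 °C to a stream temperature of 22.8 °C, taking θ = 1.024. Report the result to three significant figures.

k_a ≈ 1.38 d⁻¹

k_a(T₂) = k_a(T₁) · θ^(T₂−T₁) = 1.20 × 1.024^(22.8−16.9)
= 1.20 × 1.024^5.90 = 1.20 × 1.150 = 1.380 d⁻¹.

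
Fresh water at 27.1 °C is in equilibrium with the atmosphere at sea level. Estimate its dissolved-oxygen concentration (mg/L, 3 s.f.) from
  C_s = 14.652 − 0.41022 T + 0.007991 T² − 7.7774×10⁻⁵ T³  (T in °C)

C_s ≈ 7.86 mg/L

C_s = 14.652 − 0.41022×27.1 + 0.007991×27.1² − 7.7774×10⁻⁵×27.1³ = 7.856 mg/L.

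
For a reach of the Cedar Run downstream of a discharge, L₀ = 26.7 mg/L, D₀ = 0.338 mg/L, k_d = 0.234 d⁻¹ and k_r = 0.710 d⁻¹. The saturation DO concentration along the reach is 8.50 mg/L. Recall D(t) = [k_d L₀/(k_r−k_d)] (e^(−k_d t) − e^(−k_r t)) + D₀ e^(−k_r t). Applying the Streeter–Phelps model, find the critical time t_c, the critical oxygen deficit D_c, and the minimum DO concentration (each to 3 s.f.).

t_c ≈ 2.28 d; D_c ≈ 5.16 mg/L; min DO ≈ 3.34 mg/L

At the critical point dD/dt = 0, so k_d L₀ e^(−k_d t) = k_r D. Substituting D(t) from the Streeter–Phelps equation and solving for t gives
t_c = ln[(k_r/k_d)(1 − D₀(k_r−k_d)/(k_d L₀))] / (k_r−k_d).
Here k_r−k_d = 0.4760 d⁻¹ and 1 − D₀(k_r−k_d)/(k_d L₀) = 1 − 0.338×0.4760/(0.234×26.7) = 0.9742, so
t_c = ln(3.034 × 0.9742) / 0.4760 = 1.084 / 0.4760 = 2.277 d.
L(t_c) = L₀ e^(−k_d t_c) = 26.7 × 0.5869 = 15.67 mg/L, and at the critical point k_r D_c = k_d L, so D_c = (0.234/0.710) × 15.67 = 5.165 mg/L.
Minimum DO = C_s − D_c = 8.50 − 5.165 = 3.335 mg/L.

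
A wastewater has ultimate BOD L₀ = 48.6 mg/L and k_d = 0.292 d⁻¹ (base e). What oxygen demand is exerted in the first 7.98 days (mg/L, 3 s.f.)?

y ≈ 43.9 mg/L

y_t = L₀(1 − e^(−k_d t)) = 48.6 × (1 − e^(−0.292×7.98))
= 48.6 × (1 − 0.09728) = 48.6 × 0.9027 = 43.87 mg/L.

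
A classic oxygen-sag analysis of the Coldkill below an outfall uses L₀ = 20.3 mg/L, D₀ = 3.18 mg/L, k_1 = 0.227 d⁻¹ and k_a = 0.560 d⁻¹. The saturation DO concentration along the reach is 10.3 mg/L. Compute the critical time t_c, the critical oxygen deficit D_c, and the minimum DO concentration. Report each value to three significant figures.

t_c ≈ 1.93 d; D_c ≈ 5.31 mg/L; min DO ≈ 4.99 mg/L

With k_a/k_1 = 2.467 and 1 − D₀(k_a−k_1)/(k_1 L₀) = 0.7702,
t_c = ln(2.467 × 0.7702) / (0.560 − 0.227) = ln(1.900) / 0.3330 = 0.6419/0.3330 = 1.928 d.
D_c = (k_1/k_a) L₀ e^(−k_1 t_c) = (0.227/0.560) × 20.3 × e^(−0.227×1.928) = 0.4054 × 20.3 × 0.6456 = 5.313 mg/L.
Minimum DO = C_s − D_c = 10.3 − 5.313 = 4.987 mg/L.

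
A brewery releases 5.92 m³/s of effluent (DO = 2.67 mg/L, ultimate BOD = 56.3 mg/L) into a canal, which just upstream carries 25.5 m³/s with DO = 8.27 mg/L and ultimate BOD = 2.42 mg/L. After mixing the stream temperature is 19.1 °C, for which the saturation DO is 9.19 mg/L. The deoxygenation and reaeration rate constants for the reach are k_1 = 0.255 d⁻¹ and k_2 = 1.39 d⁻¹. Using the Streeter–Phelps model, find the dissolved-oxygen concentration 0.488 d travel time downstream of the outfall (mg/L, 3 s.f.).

Mixed DO = (25.5×8.27 + 5.92×2.67)/(25.5+5.92) = 226.7/31.42 = 7.215 mg/L.
Mixed L₀ = (25.5×2.42 + 5.92×56.3)/(31.42) = 395.0/31.42 = 12.57 mg/L.
Initial deficit D₀ = C_s − DO₀ = 9.19 − 7.215 = 1.975 mg/L.
D(0.488) = [0.255×12.57/(1.39−0.255)](e^(−0.255×0.488) − e^(−1.39×0.488)) + 1.975 e^(−1.39×0.488)
= 2.825 × (0.8830 − 0.5075) + 1.975 × 0.5075 = 2.063 mg/L.
DO = 9.19 − 2.063 = 7.127 mg/L.

DO ≈ 7.13 mg/L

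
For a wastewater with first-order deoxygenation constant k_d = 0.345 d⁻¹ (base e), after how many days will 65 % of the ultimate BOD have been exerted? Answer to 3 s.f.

t ≈ 3.04 d

y/L₀ = 1 − e^(−k_d t) = 0.65 ⇒ e^(−k_d t) = 0.350
t = −ln(0.350) / 0.345 = 1.050 / 0.345 = 3.043 d.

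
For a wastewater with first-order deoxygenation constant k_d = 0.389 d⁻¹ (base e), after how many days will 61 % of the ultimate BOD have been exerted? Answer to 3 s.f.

y/L₀ = 1 − e^(−k_d t) = 0.61 ⇒ e^(−k_d t) = 0.390
t = −ln(0.390) / 0.389 = 0.9416 / 0.389 = 2.421 d.

t ≈ 2.42 d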